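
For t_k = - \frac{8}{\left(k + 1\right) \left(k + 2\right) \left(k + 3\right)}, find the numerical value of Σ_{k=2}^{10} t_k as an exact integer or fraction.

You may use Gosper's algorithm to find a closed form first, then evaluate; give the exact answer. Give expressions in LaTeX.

Σ = -4/13

Compute t_(k+1)/t_k: get (k + 1)/(k + 4).
So A=k + 1 and B=k + 4, with C=1.
Key eq: (k + 1)·f(k+1) = (k + 3)·f(k) + (1).
deg f ≤ 2 (via 1,1,0).
Solve for f: f(k) = k*(k + 3)/4 (degree 2 ≤ 2).
So s_k = (B(k−1)f/C)·t_k = (k*(k + 3)**2/4)·t_k = 2*k*(-k - 3)/((k + 1)*(k + 2)).
Verify: -8/(k**3 + 6*k**2 + 11*k + 6) matches t_k.
Telescoping: Σ = s_(11) − s_(2) = -77/39 − (-5/3) = -4/13.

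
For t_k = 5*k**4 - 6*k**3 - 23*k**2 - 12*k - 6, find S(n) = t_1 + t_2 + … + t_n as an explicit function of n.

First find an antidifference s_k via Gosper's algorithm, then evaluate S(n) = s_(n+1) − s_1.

The ratio is (5*k**4 + 14*k**3 - 11*k**2 - 56*k - 42)/(5*k**4 - 6*k**3 - 23*k**2 - 12*k - 6).
A = 1, B = 1, C = k**4 - 6*k**3/5 - 23*k**2/5 - 12*k/5 - 6/5.
Need (1)·f(k+1) − (1)·f(k) = k**4 - 6*k**3/5 - 23*k**2/5 - 12*k/5 - 6/5.
deg f ≤ 5 (via 0,0,4).
A polynomial solution: f(k) = k*(k**4 - 4*k**3 - 3*k**2 + 4*k - 4)/5.
Certificate R = B(k−1)f/C = k*(k**4 - 4*k**3 - 3*k**2 + 4*k - 4)/(5*k**4 - 6*k**3 - 23*k**2 - 12*k - 6) gives s_k = k*(k**4 - 4*k**3 - 3*k**2 + 4*k - 4).
s_(k+1) − s_k = 5*k**4 - 6*k**3 - 23*k**2 - 12*k - 6 = t_k.
Evaluate: s_(n+1) = n**5 + n**4 - 9*n**3 - 19*n**2 - 16*n - 6; subtract s_(1) = -6 ⇒ S(n) = n*(n**4 + n**3 - 9*n**2 - 19*n - 16).

S(n) = n*(n**4 + n**3 - 9*n**2 - 19*n - 16)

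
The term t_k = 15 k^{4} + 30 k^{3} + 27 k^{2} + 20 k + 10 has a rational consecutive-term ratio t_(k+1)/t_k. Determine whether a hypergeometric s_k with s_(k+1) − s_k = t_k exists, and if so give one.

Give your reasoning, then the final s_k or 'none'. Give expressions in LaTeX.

t_(k+1)/t_k = (15*k**4 + 90*k**3 + 207*k**2 + 224*k + 102)/(15*k**4 + 30*k**3 + 27*k**2 + 20*k + 10).
A = 1, B = 1, C = k**4 + 2*k**3 + 9*k**2/5 + 4*k/3 + 2/3.
Key eq: (1)·f(k+1) = (1)·f(k) + (k**4 + 2*k**3 + 9*k**2/5 + 4*k/3 + 2/3).
Degrees (0,0,4) ⇒ d ≤ 5.
Solve for f: f(k) = k*(3*k**4 - k**2 + 4*k + 4)/15 (degree 5 ≤ 5).
Certificate R = B(k−1)f/C = k*(3*k**4 - k**2 + 4*k + 4)/(15*k**4 + 30*k**3 + 27*k**2 + 20*k + 10) gives s_k = k*(3*k**4 - k**2 + 4*k + 4).
Δs = 15*k**4 + 30*k**3 + 27*k**2 + 20*k + 10, as required.

s_k = k \left(3 k^{4} - k^{2} + 4 k + 4\right)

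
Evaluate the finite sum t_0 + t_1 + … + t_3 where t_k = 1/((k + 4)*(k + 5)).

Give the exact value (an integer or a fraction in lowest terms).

t_(k+1)/t_k = (k + 4)/(k + 6).
Gosper form: A/B · C(k+1)/C(k) with A=k + 4, B=k + 6, C=1.
Solve (k + 4)·f(k+1) − (k + 5)·f(k) = 1.
Degrees (1,1,0) ⇒ d ≤ 1.
Solve for f: f(k) = k/4 (degree 1 ≤ 1).
R(k) = B(k−1)·f(k)/C(k) = k*(k + 5)/4; s_k = R·t_k = k/(4*(k + 4)).
Verify: 1/(k**2 + 9*k + 20) matches t_k.
Sum = s_(4) − s_(0); s_(4) = 1/8, s_(0) = 0 ⇒ 1/8.

Σ = 1/8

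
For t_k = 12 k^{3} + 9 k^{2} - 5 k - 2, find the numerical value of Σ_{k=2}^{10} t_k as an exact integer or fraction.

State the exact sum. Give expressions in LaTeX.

The ratio is (12*k**3 + 45*k**2 + 49*k + 14)/(12*k**3 + 9*k**2 - 5*k - 2).
Gosper form: A/B · C(k+1)/C(k) with A=1, B=1, C=k**3 + 3*k**2/4 - 5*k/12 - 1/6.
Solve (1)·f(k+1) − (1)·f(k) = k**3 + 3*k**2/4 - 5*k/12 - 1/6.
From deg A=0, deg B=0, deg C=3: d=4.
Coefficient equations give f(k) = k*(k + 1)*(3*k**2 - 6*k + 2)/12.
So s_k = (B(k−1)f/C)·t_k = (k*(3*k**2 - 6*k + 2)/(12*k**2 - 3*k - 2))·t_k = k*(3*k**3 - 3*k**2 - 4*k + 2).
Check: Δs_k = 12*k**3 + 9*k**2 - 5*k - 2. ✓
Telescoping: Σ = s_(11) − s_(2) = 39468 − (12) = 39456.

Σ = 39456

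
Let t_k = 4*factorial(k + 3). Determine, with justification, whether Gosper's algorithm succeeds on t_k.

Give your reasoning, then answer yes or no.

The ratio is k + 4.
So A=k + 4 and B=1, with C=1.
Solve (k + 4)·f(k+1) − (1)·f(k) = 1.
d = -1 from the (1,0,0) case.
d = -1 < 0 ⇒ no nonzero polynomial f; not summable.

No. Not Gosper-summable.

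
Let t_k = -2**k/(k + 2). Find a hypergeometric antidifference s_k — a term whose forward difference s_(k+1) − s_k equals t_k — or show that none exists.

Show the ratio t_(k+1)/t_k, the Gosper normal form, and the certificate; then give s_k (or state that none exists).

none — t_k is not Gosper-summable

Step 1: r(k) = 2*(k + 2)/(k + 3).
Take A(k)=2*k + 4, B(k)=k + 3, C(k)=1.
Key eq: (2*k + 4)·f(k+1) = (k + 2)·f(k) + (1).
d = -1 from the (1,1,0) case.
d = -1 < 0 ⇒ no nonzero polynomial f; not summable.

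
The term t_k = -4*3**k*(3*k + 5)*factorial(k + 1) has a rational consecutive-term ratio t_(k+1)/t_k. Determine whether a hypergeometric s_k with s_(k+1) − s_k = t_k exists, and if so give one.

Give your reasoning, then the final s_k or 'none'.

Compute t_(k+1)/t_k: get 3*(k + 2)*(3*k + 8)/(3*k + 5).
So A=3*k + 6 and B=1, with C=k + 5/3.
f must satisfy (3*k + 6)·f(k+1) − (1)·f(k) = k + 5/3.
Degrees (1,0,1) ⇒ d ≤ 0.
A polynomial solution: f(k) = 1/3.
Certificate R = B(k−1)f/C = 1/(3*k + 5) gives s_k = -4*3**k*factorial(k + 1).
Verify: -4*3**k*(3*k + 5)*factorial(k + 1) matches t_k.

s_k = -4*3**k*factorial(k + 1)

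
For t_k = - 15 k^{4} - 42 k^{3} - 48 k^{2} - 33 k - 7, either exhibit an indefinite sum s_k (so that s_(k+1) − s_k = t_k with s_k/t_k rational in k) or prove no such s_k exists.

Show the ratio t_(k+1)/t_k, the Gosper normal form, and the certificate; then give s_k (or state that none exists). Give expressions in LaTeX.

s_k = k \left(- 3 k^{4} - 3 k^{3} - 3 k + 2\right)

t_(k+1)/t_k = (15*k**4 + 102*k**3 + 264*k**2 + 315*k + 145)/(15*k**4 + 42*k**3 + 48*k**2 + 33*k + 7).
So A=1 and B=1, with C=k**4 + 14*k**3/5 + 16*k**2/5 + 11*k/5 + 7/15.
Need (1)·f(k+1) − (1)·f(k) = k**4 + 14*k**3/5 + 16*k**2/5 + 11*k/5 + 7/15.
d = 5 from the (0,0,4) case.
Solving with deg f ≤ 5: f(k) = k*(3*k**4 + 3*k**3 + 3*k - 2)/15.
R(k) = B(k−1)·f(k)/C(k) = k*(3*k**4 + 3*k**3 + 3*k - 2)/(15*k**4 + 42*k**3 + 48*k**2 + 33*k + 7); s_k = R·t_k = k*(-3*k**4 - 3*k**3 - 3*k + 2).
s_(k+1) − s_k = -15*k**4 - 42*k**3 - 48*k**2 - 33*k - 7 = t_k.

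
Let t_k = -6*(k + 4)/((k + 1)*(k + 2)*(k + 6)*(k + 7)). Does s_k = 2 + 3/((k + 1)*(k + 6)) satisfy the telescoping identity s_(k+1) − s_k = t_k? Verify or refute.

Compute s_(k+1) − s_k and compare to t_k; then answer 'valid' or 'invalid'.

s_(k+1) = 2 + 3/((k + 2)*(k + 7))
s_(k+1) − s_k = 6*(-k - 4)/(k**4 + 16*k**3 + 83*k**2 + 152*k + 84)
(s_(k+1) − s_k) − t_k = 0

valid (s_(k+1) − s_k reduces to t_k)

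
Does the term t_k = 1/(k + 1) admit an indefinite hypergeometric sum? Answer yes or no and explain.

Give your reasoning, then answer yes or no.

t_(k+1)/t_k = (k + 1)/(k + 2).
A = k + 1, B = k + 2, C = 1.
Key eq: (k + 1)·f(k+1) = (k + 1)·f(k) + (1).
Degrees (1,1,0) ⇒ d ≤ 0.
f = c0 ⇒ A·f(k+1) − B(k−1)·f(k) − C = -1. The system {-1 = 0} is inconsistent; no antidifference.

No — t_k has no hypergeometric antidifference.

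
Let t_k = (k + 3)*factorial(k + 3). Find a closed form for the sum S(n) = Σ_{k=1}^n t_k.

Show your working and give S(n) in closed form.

S(n) = factorial(n + 4) - 24

Step 1: r(k) = (k + 4)**2/(k + 3).
Factor: A=k + 4; B=1; C=k + 3.
Key eq: (k + 4)·f(k+1) = (1)·f(k) + (k + 3).
Degrees (1,0,1) ⇒ d ≤ 0.
Solve for f: f(k) = 1 (degree 0 ≤ 0).
Then R = B(k−1)f/C = 1/(k + 3), so s_k = R(k)·t_k = factorial(k + 3).
Δs = (k + 3)*factorial(k + 3), as required.
Evaluate: s_(n+1) = factorial(n + 4); subtract s_(1) = 24 ⇒ S(n) = factorial(n + 4) - 24.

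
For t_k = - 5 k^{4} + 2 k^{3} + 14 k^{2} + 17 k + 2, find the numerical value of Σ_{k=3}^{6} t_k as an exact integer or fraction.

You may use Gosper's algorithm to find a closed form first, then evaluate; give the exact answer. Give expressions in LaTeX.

The ratio is (5*k**4 + 18*k**3 + 10*k**2 - 31*k - 30)/(5*k**4 - 2*k**3 - 14*k**2 - 17*k - 2).
Take A(k)=1, B(k)=1, C(k)=k**4 - 2*k**3/5 - 14*k**2/5 - 17*k/5 - 2/5.
Set up (1)·f(k+1) − (1)·f(k) − (k**4 - 2*k**3/5 - 14*k**2/5 - 17*k/5 - 2/5) = 0.
From deg A=0, deg B=0, deg C=4: d=5.
Solve for f: f(k) = k*(k**4 - 3*k**3 - 2*k**2 - 2*k + 4)/5 (degree 5 ≤ 5).
Then R = B(k−1)f/C = k*(k**4 - 3*k**3 - 2*k**2 - 2*k + 4)/(5*k**4 - 2*k**3 - 14*k**2 - 17*k - 2), so s_k = R(k)·t_k = k*(-k**4 + 3*k**3 + 2*k**2 + 2*k - 4).
Δs = -5*k**4 + 2*k**3 + 14*k**2 + 17*k + 2, as required.
Telescoping: Σ = s_(7) − s_(3) = -8848 − (60) = -8908.

Σ = -8908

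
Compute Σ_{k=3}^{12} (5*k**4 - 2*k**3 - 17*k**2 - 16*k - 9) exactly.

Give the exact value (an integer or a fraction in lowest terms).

Compute t_(k+1)/t_k: get (5*k**4 + 18*k**3 + 7*k**2 - 36*k - 39)/(5*k**4 - 2*k**3 - 17*k**2 - 16*k - 9).
Take A(k)=1, B(k)=1, C(k)=k**4 - 2*k**3/5 - 17*k**2/5 - 16*k/5 - 9/5.
f must satisfy (1)·f(k+1) − (1)·f(k) = k**4 - 2*k**3/5 - 17*k**2/5 - 16*k/5 - 9/5.
From deg A=0, deg B=0, deg C=4: d=5.
A polynomial solution: f(k) = k*(k**4 - 3*k**3 - 3*k**2 - 4)/5.
Then R = B(k−1)f/C = k*(k**4 - 3*k**3 - 3*k**2 - 4)/(5*k**4 - 2*k**3 - 17*k**2 - 16*k - 9), so s_k = R(k)·t_k = k*(k**4 - 3*k**3 - 3*k**2 - 4).
Check: Δs_k = 5*k**4 - 2*k**3 - 17*k**2 - 16*k - 9. ✓
Evaluate s at k=13 and k=3: 278967 and -93; difference 279060.

Σ = 279060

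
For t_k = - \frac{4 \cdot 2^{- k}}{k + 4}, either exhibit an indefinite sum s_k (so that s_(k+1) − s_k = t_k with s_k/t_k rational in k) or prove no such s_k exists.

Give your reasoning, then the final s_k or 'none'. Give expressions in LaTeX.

r(k) = (k + 4)/(2*(k + 5)) after simplifying.
Normal form (A,B,C) = (k/2 + 2, k + 5, 1).
Need (k/2 + 2)·f(k+1) − (k + 4)·f(k) = 1.
deg f ≤ -1 (via 1,1,0).
deg f ≤ -1 is impossible — no certificate.

none — t_k is not Gosper-summable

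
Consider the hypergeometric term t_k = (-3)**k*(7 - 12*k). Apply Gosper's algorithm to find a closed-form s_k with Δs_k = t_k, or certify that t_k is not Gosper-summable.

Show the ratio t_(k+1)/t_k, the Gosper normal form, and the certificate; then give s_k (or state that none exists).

Ratio r(k) = 3*(-12*k - 5)/(12*k - 7).
Factor: A=-3; B=1; C=k - 7/12.
Key eq: (-3)·f(k+1) = (1)·f(k) + (k - 7/12).
Bound: deg f ≤ 1.
Solving with deg f ≤ 1: f(k) = -(3*k - 4)/12.
Then R = B(k−1)f/C = -(3*k - 4)/(12*k - 7), so s_k = R(k)·t_k = (-3)**k*(3*k - 4).
s_(k+1) − s_k = (-3)**k*(7 - 12*k) = t_k.

s_k = (-3)**k*(3*k - 4)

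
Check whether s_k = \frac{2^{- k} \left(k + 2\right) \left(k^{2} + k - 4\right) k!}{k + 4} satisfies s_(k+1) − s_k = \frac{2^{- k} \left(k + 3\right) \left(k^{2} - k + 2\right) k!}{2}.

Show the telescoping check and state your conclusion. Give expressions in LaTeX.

Invalid: residual - \frac{2^{- k} \left(k^{4} + 6 k^{3} + 5 k^{2} + 32\right) k!}{\left(k + 4\right) \left(k + 5\right)} ≠ 0.

s_(k+1) = (k + 3)*(k**2 + 3*k - 2)*factorial(k + 1)/(2*2**k*(k + 5))
s_(k+1) − s_k = (k**5 + 9*k**4 + 25*k**3 + 27*k**2 + 34*k + 56)*factorial(k)/(2*2**k*(k + 4)*(k + 5))
(s_(k+1) − s_k) − t_k = -(k**4 + 6*k**3 + 5*k**2 + 32)*factorial(k)/(2**k*(k + 4)*(k + 5))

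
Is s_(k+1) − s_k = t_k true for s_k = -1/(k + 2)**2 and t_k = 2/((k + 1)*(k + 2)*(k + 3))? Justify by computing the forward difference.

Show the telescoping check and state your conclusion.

s_(k+1) = -1/(k + 3)**2
s_(k+1) − s_k = -1/(k + 3)**2 + (k + 2)**(-2)
(s_(k+1) − s_k) − t_k = (-3*k - 7)/(k**5 + 11*k**4 + 47*k**3 + 97*k**2 + 96*k + 36)

Invalid: residual (-3*k - 7)/(k**5 + 11*k**4 + 47*k**3 + 97*k**2 + 96*k + 36) ≠ 0.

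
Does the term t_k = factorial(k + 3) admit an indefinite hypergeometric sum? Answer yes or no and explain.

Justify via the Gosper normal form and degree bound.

No — negative degree bound, so no certificate f.

r(k) = k + 4 after simplifying.
Factor: A=k + 4; B=1; C=1.
Key eq: (k + 4)·f(k+1) = (1)·f(k) + (1).
Bound: deg f ≤ -1.
Bound -1 < 0, so the key equation has no polynomial solution.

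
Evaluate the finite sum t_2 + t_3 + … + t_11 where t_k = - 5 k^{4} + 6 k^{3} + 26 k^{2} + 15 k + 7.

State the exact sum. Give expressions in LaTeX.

Compute t_(k+1)/t_k: get (5*k**4 + 14*k**3 - 14*k**2 - 65*k - 49)/(5*k**4 - 6*k**3 - 26*k**2 - 15*k - 7).
Take A(k)=1, B(k)=1, C(k)=k**4 - 6*k**3/5 - 26*k**2/5 - 3*k - 7/5.
Set up (1)·f(k+1) − (1)·f(k) − (k**4 - 6*k**3/5 - 26*k**2/5 - 3*k - 7/5) = 0.
d = 5 from the (0,0,4) case.
Coefficient equations give f(k) = k*(k**4 - 4*k**3 - 4*k**2 + 4*k - 4)/5.
R(k) = B(k−1)·f(k)/C(k) = k*(k**4 - 4*k**3 - 4*k**2 + 4*k - 4)/(5*k**4 - 6*k**3 - 26*k**2 - 15*k - 7); s_k = R·t_k = k*(-k**4 + 4*k**3 + 4*k**2 - 4*k + 4).
s_(k+1) − s_k = -5*k**4 + 6*k**3 + 26*k**2 + 15*k + 7 = t_k.
Telescoping: Σ = s_(12) − s_(2) = -159504 − (56) = -159560.

Σ = -159560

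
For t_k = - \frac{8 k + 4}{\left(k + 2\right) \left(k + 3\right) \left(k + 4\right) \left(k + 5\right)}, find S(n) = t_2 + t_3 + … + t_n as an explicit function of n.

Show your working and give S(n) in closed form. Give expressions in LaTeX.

t_(k+1)/t_k = (k + 2)*(2*k + 3)/((k + 6)*(2*k + 1)).
A = k + 2, B = k + 6, C = k + 1/2.
Set up (k + 2)·f(k+1) − (k + 5)·f(k) − (k + 1/2) = 0.
Bound: deg f ≤ 3.
Coefficient equations give f(k) = k*(k**2 + 9*k + 2)/48.
So s_k = (B(k−1)f/C)·t_k = (k*(k + 5)*(k**2 + 9*k + 2)/(24*(2*k + 1)))·t_k = -k*(k**2 + 9*k + 2)/(6*(k + 2)*(k + 3)*(k + 4)).
Verify: 4*(-2*k - 1)/(k**4 + 14*k**3 + 71*k**2 + 154*k + 120) matches t_k.
Σ_(k=2)^n t_k = s_(n+1) − s_(2) = ((-n**3 - 12*n**2 - 23*n - 12)/(6*(n**3 + 12*n**2 + 47*n + 60))) − (-1/15), i.e. (-n**3 - 12*n**2 - 7*n + 20)/(10*(n**3 + 12*n**2 + 47*n + 60)).

S(n) = \frac{- n^{3} - 12 n^{2} - 7 n + 20}{10 \left(n^{3} + 12 n^{2} + 47 n + 60\right)}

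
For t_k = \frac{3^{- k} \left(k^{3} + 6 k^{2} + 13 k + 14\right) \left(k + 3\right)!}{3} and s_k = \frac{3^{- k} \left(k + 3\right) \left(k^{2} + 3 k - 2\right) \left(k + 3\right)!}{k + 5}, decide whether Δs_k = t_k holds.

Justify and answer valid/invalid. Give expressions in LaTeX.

s_(k+1) = (k + 4)*(k**2 + 5*k + 2)*factorial(k + 4)/(3*3**k*(k + 6))
s_(k+1) − s_k = (k + 2)*(k**4 + 13*k**3 + 61*k**2 + 135*k + 134)*factorial(k + 3)/(3*3**k*(k + 5)*(k + 6))
(s_(k+1) − s_k) − t_k = -2*(k**4 + 11*k**3 + 40*k**2 + 70*k + 76)*factorial(k + 3)/(3*3**k*(k + 5)*(k + 6))

Invalid: residual - \frac{2 \cdot 3^{- k} \left(k^{4} + 11 k^{3} + 40 k^{2} + 70 k + 76\right) \left(k + 3\right)!}{3 \left(k + 5\right) \left(k + 6\right)} ≠ 0.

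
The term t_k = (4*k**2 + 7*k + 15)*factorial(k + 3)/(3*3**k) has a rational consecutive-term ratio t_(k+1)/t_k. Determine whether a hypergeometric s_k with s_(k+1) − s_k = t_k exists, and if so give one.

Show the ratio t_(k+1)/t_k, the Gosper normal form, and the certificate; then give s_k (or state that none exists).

s_k = (4*k - 1)*factorial(k + 3)/3**k

t_(k+1)/t_k = (k + 4)*(7*k + 4*(k + 1)**2 + 22)/(3*(4*k**2 + 7*k + 15)).
Take A(k)=k/3 + 4/3, B(k)=1, C(k)=k**2 + 7*k/4 + 15/4.
Solve (k/3 + 4/3)·f(k+1) − (1)·f(k) = k**2 + 7*k/4 + 15/4.
d = 1 from the (1,0,2) case.
A polynomial solution: f(k) = 3*(4*k - 1)/4.
Get s_k = R·t_k = (4*k - 1)*factorial(k + 3)/3**k with R(k) = B(k−1)f(k)/C(k) = 3*(4*k - 1)/(4*k**2 + 7*k + 15).
s_(k+1) − s_k = (4*k**2 + 7*k + 15)*factorial(k + 3)/(3*3**k) = t_k.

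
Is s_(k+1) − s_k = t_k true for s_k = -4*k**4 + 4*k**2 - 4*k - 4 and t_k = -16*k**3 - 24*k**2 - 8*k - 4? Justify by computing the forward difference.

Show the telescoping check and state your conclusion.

s_(k+1) = -4*k - 4*(k + 1)**4 + 4*(k + 1)**2 - 8
s_(k+1) − s_k = -16*k**3 - 24*k**2 - 8*k - 4
(s_(k+1) − s_k) − t_k = 0

valid; difference matches t_k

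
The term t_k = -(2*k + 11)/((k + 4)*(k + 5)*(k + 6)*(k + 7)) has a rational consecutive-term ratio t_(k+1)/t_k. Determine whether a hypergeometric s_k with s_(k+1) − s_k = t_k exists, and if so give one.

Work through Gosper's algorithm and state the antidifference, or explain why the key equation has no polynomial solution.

s_k = k*(-k - 10)/(24*(k**2 + 10*k + 24))

The ratio is (k + 4)*(2*k + 13)/((k + 8)*(2*k + 11)).
Take A(k)=k + 4, B(k)=k + 8, C(k)=k + 11/2.
Set up (k + 4)·f(k+1) − (k + 7)·f(k) − (k + 11/2) = 0.
deg f ≤ 3 (via 1,1,1).
A polynomial solution: f(k) = k*(k + 5)*(k + 10)/48.
So s_k = (B(k−1)f/C)·t_k = (k*(k + 5)*(k + 7)*(k + 10)/(24*(2*k + 11)))·t_k = k*(-k - 10)/(24*(k**2 + 10*k + 24)).
Δs = (-2*k - 11)/(k**4 + 22*k**3 + 179*k**2 + 638*k + 840), as required.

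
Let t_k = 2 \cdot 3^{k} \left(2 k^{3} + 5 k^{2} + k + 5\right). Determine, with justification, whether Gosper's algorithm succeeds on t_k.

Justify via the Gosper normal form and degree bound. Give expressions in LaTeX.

Yes. s_k = 2 \cdot 3^{k} \left(k^{3} - 2 k^{2} + 2 k + 1\right).

r(k) = 3*(2*k**3 + 11*k**2 + 17*k + 13)/(2*k**3 + 5*k**2 + k + 5) after simplifying.
Take A(k)=3, B(k)=1, C(k)=k**3 + 5*k**2/2 + k/2 + 5/2.
Need (3)·f(k+1) − (1)·f(k) = k**3 + 5*k**2/2 + k/2 + 5/2.
From deg A=0, deg B=0, deg C=3: d=3.
Solve for f: f(k) = (k**3 - 2*k**2 + 2*k + 1)/2 (degree 3 ≤ 3).
So s_k = (B(k−1)f/C)·t_k = ((k**3 - 2*k**2 + 2*k + 1)/(2*k**3 + 5*k**2 + k + 5))·t_k = 2*3**k*(k**3 - 2*k**2 + 2*k + 1).
Check: Δs_k = 2*3**k*(2*k**3 + 5*k**2 + k + 5). ✓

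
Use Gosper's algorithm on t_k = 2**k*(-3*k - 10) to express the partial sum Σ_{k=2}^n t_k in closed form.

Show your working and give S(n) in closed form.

S(n) = -6*2**n*n - 14*2**n + 40

r(k) = 2*(3*k + 13)/(3*k + 10) after simplifying.
Take A(k)=2, B(k)=1, C(k)=k + 10/3.
Key eq: (2)·f(k+1) = (1)·f(k) + (k + 10/3).
d = 1 from the (0,0,1) case.
Solving with deg f ≤ 1: f(k) = (3*k + 4)/3.
Get s_k = R·t_k = 2**k*(-3*k - 4) with R(k) = B(k−1)f(k)/C(k) = (3*k + 4)/(3*k + 10).
Check: Δs_k = 2**k*(-3*k - 10). ✓
Σ_(k=2)^n t_k = s_(n+1) − s_(2) = (2**(n + 1)*(-3*n - 7)) − (-40), i.e. -6*2**n*n - 14*2**n + 40.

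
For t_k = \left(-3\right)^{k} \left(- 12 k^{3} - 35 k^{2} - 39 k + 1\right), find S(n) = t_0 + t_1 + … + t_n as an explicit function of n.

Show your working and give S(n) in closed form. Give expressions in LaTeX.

S(n) = - 9 \left(-3\right)^{n} n^{3} - 33 \left(-3\right)^{n} n^{2} - 39 \left(-3\right)^{n} n - 3 \left(-3\right)^{n} + 4

Ratio r(k) = 3*(-12*k**3 - 71*k**2 - 145*k - 85)/(12*k**3 + 35*k**2 + 39*k - 1).
So A=-3 and B=1, with C=k**3 + 35*k**2/12 + 13*k/4 - 1/12.
Key eq: (-3)·f(k+1) = (1)·f(k) + (k**3 + 35*k**2/12 + 13*k/4 - 1/12).
Bound: deg f ≤ 3.
Solve for f: f(k) = -(3*k**3 + 2*k**2 - 4)/12 (degree 3 ≤ 3).
Get s_k = R·t_k = (-3)**k*(3*k**3 + 2*k**2 - 4) with R(k) = B(k−1)f(k)/C(k) = -(3*k**3 + 2*k**2 - 4)/(12*k**3 + 35*k**2 + 39*k - 1).
s_(k+1) − s_k = (-3)**k*(-12*k**3 - 35*k**2 - 39*k + 1) = t_k.
Telescope: S(n) = s_(n+1) − s_(0) = (-3)**(n + 1)*(3*n**3 + 11*n**2 + 13*n + 1) − (-4) = -9*(-3)**n*n**3 - 33*(-3)**n*n**2 - 39*(-3)**n*n - 3*(-3)**n + 4.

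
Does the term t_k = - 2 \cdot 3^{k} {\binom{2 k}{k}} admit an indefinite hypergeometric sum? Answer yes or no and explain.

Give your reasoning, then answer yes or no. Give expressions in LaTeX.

t_(k+1)/t_k = 6*(2*k + 1)/(k + 1).
Normal form (A,B,C) = (12*k + 6, k + 1, 1).
Key eq: (12*k + 6)·f(k+1) = (k)·f(k) + (1).
Degrees (1,1,0) ⇒ d ≤ -1.
Bound -1 < 0, so the key equation has no polynomial solution.

No — key equation has no polynomial f.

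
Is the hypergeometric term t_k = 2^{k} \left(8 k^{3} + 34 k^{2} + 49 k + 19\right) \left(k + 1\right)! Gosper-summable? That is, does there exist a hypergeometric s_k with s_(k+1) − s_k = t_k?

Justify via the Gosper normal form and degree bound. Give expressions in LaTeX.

Yes. s_k = 2^{k} \left(4 k^{2} + 3 k - 3\right) \left(k + 1\right)!.

The ratio is 2*(8*k**4 + 74*k**3 + 257*k**2 + 392*k + 220)/(8*k**3 + 34*k**2 + 49*k + 19).
Factor: A=2*k + 4; B=1; C=k**3 + 17*k**2/4 + 49*k/8 + 19/8.
f must satisfy (2*k + 4)·f(k+1) − (1)·f(k) = k**3 + 17*k**2/4 + 49*k/8 + 19/8.
Bound: deg f ≤ 2.
Solving with deg f ≤ 2: f(k) = (4*k**2 + 3*k - 3)/8.
Then R = B(k−1)f/C = (4*k**2 + 3*k - 3)/(8*k**3 + 34*k**2 + 49*k + 19), so s_k = R(k)·t_k = 2**k*(4*k**2 + 3*k - 3)*factorial(k + 1).
s_(k+1) − s_k = 2**k*(8*k**3 + 34*k**2 + 49*k + 19)*factorial(k + 1) = t_k.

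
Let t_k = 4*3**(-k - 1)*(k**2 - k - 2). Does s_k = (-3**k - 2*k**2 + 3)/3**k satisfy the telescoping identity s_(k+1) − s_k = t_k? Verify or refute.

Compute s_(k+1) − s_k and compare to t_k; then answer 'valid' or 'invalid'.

Valid — Δs_k = t_k.

s_(k+1) = (-3*3**k - 2*(k + 1)**2 + 3)/(3*3**k)
s_(k+1) − s_k = 4*3**(-k - 1)*(k**2 - k - 2)
(s_(k+1) − s_k) − t_k = 0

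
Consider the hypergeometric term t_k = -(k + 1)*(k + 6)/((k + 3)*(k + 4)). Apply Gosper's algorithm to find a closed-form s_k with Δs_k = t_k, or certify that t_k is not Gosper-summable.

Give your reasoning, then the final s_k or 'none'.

s_k = k*(-k - 1)/(k + 3)

r(k) = (k + 2)*(k + 3)*(k + 7)/((k + 1)*(k + 5)*(k + 6)) after simplifying.
So A=k + 3 and B=k + 5, with C=k**2 + 7*k + 6.
Key eq: (k + 3)·f(k+1) = (k + 4)·f(k) + (k**2 + 7*k + 6).
deg f ≤ 2 (via 1,1,2).
Coefficient equations give f(k) = k*(k + 1).
Then R = B(k−1)f/C = k*(k + 4)/(k + 6), so s_k = R(k)·t_k = k*(-k - 1)/(k + 3).
Δs = (-k**2 - 7*k - 6)/(k**2 + 7*k + 12), as required.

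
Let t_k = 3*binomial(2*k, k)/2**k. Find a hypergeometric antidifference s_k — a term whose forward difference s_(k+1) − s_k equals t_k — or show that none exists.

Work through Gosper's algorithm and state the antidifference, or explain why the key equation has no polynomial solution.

no hypergeometric antidifference exists

The ratio is (2*k + 1)/(k + 1).
Take A(k)=2*k + 1, B(k)=k + 1, C(k)=1.
Key eq: (2*k + 1)·f(k+1) = (k)·f(k) + (1).
Bound: deg f ≤ -1.
Bound -1 < 0, so the key equation has no polynomial solution.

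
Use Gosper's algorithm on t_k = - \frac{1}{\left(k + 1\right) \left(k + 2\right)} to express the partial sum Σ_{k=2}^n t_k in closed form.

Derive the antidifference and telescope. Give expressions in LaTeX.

Compute t_(k+1)/t_k: get (k + 1)/(k + 3).
Gosper form: A/B · C(k+1)/C(k) with A=k + 1, B=k + 3, C=1.
f must satisfy (k + 1)·f(k+1) − (k + 2)·f(k) = 1.
From deg A=1, deg B=1, deg C=0: d=1.
Coefficient equations give f(k) = k.
Then R = B(k−1)f/C = k*(k + 2), so s_k = R(k)·t_k = -k/(k + 1).
Δs = -1/(k**2 + 3*k + 2), as required.
Telescope: S(n) = s_(n+1) − s_(2) = (-n - 1)/(n + 2) − (-2/3) = (1 - n)/(3*(n + 2)).

S(n) = \frac{1 - n}{3 \left(n + 2\right)}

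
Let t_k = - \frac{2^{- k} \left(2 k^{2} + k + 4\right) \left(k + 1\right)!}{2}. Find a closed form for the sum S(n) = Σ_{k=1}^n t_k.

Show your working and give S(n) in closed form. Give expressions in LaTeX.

Ratio r(k) = (k + 2)*(k + 2*(k + 1)**2 + 5)/(2*(2*k**2 + k + 4)).
So A=k/2 + 1 and B=1, with C=k**2 + k/2 + 2.
Set up (k/2 + 1)·f(k+1) − (1)·f(k) − (k**2 + k/2 + 2) = 0.
Bound: deg f ≤ 1.
Solve for f: f(k) = 2*k - 1 (degree 1 ≤ 1).
Get s_k = R·t_k = -(2*k - 1)*factorial(k + 1)/2**k with R(k) = B(k−1)f(k)/C(k) = 2*(2*k - 1)/(2*k**2 + k + 4).
Check: Δs_k = -(2*k**2 + k + 4)*factorial(k + 1)/(2*2**k). ✓
s_(n+1) = -2**(-n - 1)*(2*n + 1)*factorial(n + 2) and s_(1) = -1, so S(n) = 1 - n*factorial(n + 2)/2**n - factorial(n + 2)/(2*2**n).

S(n) = 1 - 2^{- n} n \left(n + 2\right)! - \frac{2^{- n} \left(n + 2\right)!}{2}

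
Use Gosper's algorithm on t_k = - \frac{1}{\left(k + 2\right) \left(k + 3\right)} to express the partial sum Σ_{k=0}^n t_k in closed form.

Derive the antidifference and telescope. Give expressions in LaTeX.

S(n) = \frac{- n - 1}{2 \left(n + 3\right)}

The ratio is (k + 2)/(k + 4).
A = k + 2, B = k + 4, C = 1.
Set up (k + 2)·f(k+1) − (k + 3)·f(k) − (1) = 0.
deg f ≤ 1 (via 1,1,0).
A polynomial solution: f(k) = k/2.
Certificate R = B(k−1)f/C = k*(k + 3)/2 gives s_k = -k/(2*k + 4).
s_(k+1) − s_k = -1/(k**2 + 5*k + 6) = t_k.
Σ_(k=0)^n t_k = s_(n+1) − s_(0) = ((-n - 1)/(2*(n + 3))) − (0), i.e. (-n - 1)/(2*(n + 3)).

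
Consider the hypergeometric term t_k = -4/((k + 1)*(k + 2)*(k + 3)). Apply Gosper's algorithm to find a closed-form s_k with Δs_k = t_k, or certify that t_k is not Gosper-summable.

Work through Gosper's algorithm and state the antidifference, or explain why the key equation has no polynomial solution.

s_k = k*(-k - 3)/((k + 1)*(k + 2))

t_(k+1)/t_k = (k + 1)/(k + 4).
Factor: A=k + 1; B=k + 4; C=1.
Solve (k + 1)·f(k+1) − (k + 3)·f(k) = 1.
From deg A=1, deg B=1, deg C=0: d=2.
Coefficient equations give f(k) = k*(k + 3)/4.
So s_k = (B(k−1)f/C)·t_k = (k*(k + 3)**2/4)·t_k = k*(-k - 3)/((k + 1)*(k + 2)).
s_(k+1) − s_k = -4/(k**3 + 6*k**2 + 11*k + 6) = t_k.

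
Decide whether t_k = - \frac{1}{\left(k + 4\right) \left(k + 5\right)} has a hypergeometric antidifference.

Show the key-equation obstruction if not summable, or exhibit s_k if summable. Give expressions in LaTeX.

Step 1: r(k) = (k + 4)/(k + 6).
Factor: A=k + 4; B=k + 6; C=1.
f must satisfy (k + 4)·f(k+1) − (k + 5)·f(k) = 1.
Degrees (1,1,0) ⇒ d ≤ 1.
A polynomial solution: f(k) = k/4.
Certificate R = B(k−1)f/C = k*(k + 5)/4 gives s_k = -k/(4*k + 16).
Δs = -1/(k**2 + 9*k + 20), as required.

Yes. s_k = - \frac{k}{4 k + 16}.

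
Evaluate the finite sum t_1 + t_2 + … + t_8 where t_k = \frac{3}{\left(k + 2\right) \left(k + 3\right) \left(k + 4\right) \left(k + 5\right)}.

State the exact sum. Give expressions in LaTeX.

r(k) = (k + 2)/(k + 6) after simplifying.
A = k + 2, B = k + 6, C = 1.
Need (k + 2)·f(k+1) − (k + 5)·f(k) = 1.
Degrees (1,1,0) ⇒ d ≤ 3.
Solve for f: f(k) = k*(k**2 + 9*k + 26)/72 (degree 3 ≤ 3).
Get s_k = R·t_k = k*(k**2 + 9*k + 26)/(24*(k + 2)*(k + 3)*(k + 4)) with R(k) = B(k−1)f(k)/C(k) = k*(k + 5)*(k**2 + 9*k + 26)/72.
Δs = 3/(k**4 + 14*k**3 + 71*k**2 + 154*k + 120), as required.
Evaluate s at k=9 and k=1: 47/1144 and 1/40; difference 23/1430.

Σ = 23/1430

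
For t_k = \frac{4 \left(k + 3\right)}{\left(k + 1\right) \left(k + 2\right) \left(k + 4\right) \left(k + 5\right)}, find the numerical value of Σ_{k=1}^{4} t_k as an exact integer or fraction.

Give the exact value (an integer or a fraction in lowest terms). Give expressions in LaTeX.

Σ = 22/135

The ratio is (k + 1)*(k + 4)**2/((k + 3)**2*(k + 6)).
Take A(k)=k + 1, B(k)=k + 6, C(k)=k**2 + 6*k + 9.
Set up (k + 1)·f(k+1) − (k + 5)·f(k) − (k**2 + 6*k + 9) = 0.
d = 4 from the (1,1,2) case.
Solving with deg f ≤ 4: f(k) = k*(k + 2)*(k + 3)*(k + 5)/8.
So s_k = (B(k−1)f/C)·t_k = (k*(k + 2)*(k + 5)**2/(8*(k + 3)))·t_k = k*(k + 5)/(2*(k**2 + 5*k + 4)).
Verify: 4*(k + 3)/(k**4 + 12*k**3 + 49*k**2 + 78*k + 40) matches t_k.
Evaluate s at k=5 and k=1: 25/54 and 3/10; difference 22/135.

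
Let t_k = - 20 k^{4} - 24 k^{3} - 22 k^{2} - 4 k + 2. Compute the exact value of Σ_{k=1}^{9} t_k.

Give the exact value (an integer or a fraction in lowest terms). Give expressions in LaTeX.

r(k) = (10*k**4 + 52*k**3 + 107*k**2 + 100*k + 34)/(10*k**4 + 12*k**3 + 11*k**2 + 2*k - 1) after simplifying.
A = 1, B = 1, C = k**4 + 6*k**3/5 + 11*k**2/10 + k/5 - 1/10.
Need (1)·f(k+1) − (1)·f(k) = k**4 + 6*k**3/5 + 11*k**2/10 + k/5 - 1/10.
deg f ≤ 5 (via 0,0,4).
A polynomial solution: f(k) = k*(4*k**4 - 4*k**3 + 2*k**2 - 3*k - 1)/20.
Get s_k = R·t_k = k*(-4*k**4 + 4*k**3 - 2*k**2 + 3*k + 1) with R(k) = B(k−1)f(k)/C(k) = k*(4*k**4 - 4*k**3 + 2*k**2 - 3*k - 1)/(2*(10*k**4 + 12*k**3 + 11*k**2 + 2*k - 1)).
Δs = -20*k**4 - 24*k**3 - 22*k**2 - 4*k + 2, as required.
Σ_(k=1)^(9) t_k = s_(10) − s_(1) = -361690 − (2) = -361692.

Σ = -361692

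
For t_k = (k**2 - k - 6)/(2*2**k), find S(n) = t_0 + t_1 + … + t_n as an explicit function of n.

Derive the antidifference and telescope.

S(n) = 2**(-n - 1)*(-2**(n + 3) - n**2 - 3*n + 2)

t_(k+1)/t_k = (k**2 + k - 6)/(2*(k**2 - k - 6)).
Take A(k)=1/2, B(k)=1, C(k)=k**2 - k - 6.
Key eq: (1/2)·f(k+1) = (1)·f(k) + (k**2 - k - 6).
deg f ≤ 2 (via 0,0,2).
Solve for f: f(k) = -2*(k**2 + k - 4) (degree 2 ≤ 2).
So s_k = (B(k−1)f/C)·t_k = (-2*(k**2 + k - 4)/((k - 3)*(k + 2)))·t_k = (-k**2 - k + 4)/2**k.
Verify: (k**2 - k - 6)/(2*2**k) matches t_k.
Evaluate: s_(n+1) = 2**(-n - 1)*(-n**2 - 3*n + 2); subtract s_(0) = 4 ⇒ S(n) = 2**(-n - 1)*(-2**(n + 3) - n**2 - 3*n + 2).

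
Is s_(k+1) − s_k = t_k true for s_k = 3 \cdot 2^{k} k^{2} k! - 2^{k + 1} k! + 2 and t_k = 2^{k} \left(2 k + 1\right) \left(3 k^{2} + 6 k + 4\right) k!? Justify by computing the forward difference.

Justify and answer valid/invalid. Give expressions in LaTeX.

Valid: the claim telescopes to t_k.

s_(k+1) = 6*2**k*k**3*factorial(k) + 18*2**k*k**2*factorial(k) + 14*2**k*k*factorial(k) + 2*2**k*factorial(k) + 2
s_(k+1) − s_k = 2**k*(2*k + 1)*(3*k**2 + 6*k + 4)*factorial(k)
(s_(k+1) − s_k) − t_k = 0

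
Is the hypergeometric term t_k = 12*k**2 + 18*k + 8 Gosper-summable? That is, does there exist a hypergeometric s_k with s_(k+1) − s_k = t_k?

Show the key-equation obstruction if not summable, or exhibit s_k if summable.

Yes. s_k = k*(4*k**2 + 3*k + 1).

r(k) = (6*k**2 + 21*k + 19)/(6*k**2 + 9*k + 4) after simplifying.
So A=1 and B=1, with C=k**2 + 3*k/2 + 2/3.
f must satisfy (1)·f(k+1) − (1)·f(k) = k**2 + 3*k/2 + 2/3.
d = 3 from the (0,0,2) case.
A polynomial solution: f(k) = k*(4*k**2 + 3*k + 1)/12.
Get s_k = R·t_k = k*(4*k**2 + 3*k + 1) with R(k) = B(k−1)f(k)/C(k) = k*(4*k**2 + 3*k + 1)/(2*(6*k**2 + 9*k + 4)).
Verify: 12*k**2 + 18*k + 8 matches t_k.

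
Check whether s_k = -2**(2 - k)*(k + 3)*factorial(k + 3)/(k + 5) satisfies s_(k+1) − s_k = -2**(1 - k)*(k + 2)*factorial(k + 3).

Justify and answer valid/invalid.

s_(k+1) = -2**(1 - k)*(k + 4)*factorial(k + 4)/(k + 6)
s_(k+1) − s_k = -2**(1 - k)*(k**3 + 11*k**2 + 38*k + 44)*factorial(k + 3)/((k + 5)*(k + 6))
(s_(k+1) − s_k) − t_k = 2**(2 - k)*(k**2 + 7*k + 8)*factorial(k + 3)/((k + 5)*(k + 6))

Invalid: residual 2**(2 - k)*(k**2 + 7*k + 8)*factorial(k + 3)/((k + 5)*(k + 6)) ≠ 0.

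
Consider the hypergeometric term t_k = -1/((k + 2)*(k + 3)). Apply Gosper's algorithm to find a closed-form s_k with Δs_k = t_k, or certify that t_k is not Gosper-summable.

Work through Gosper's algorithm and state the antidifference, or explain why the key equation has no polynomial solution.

t_(k+1)/t_k = (k + 2)/(k + 4).
Normal form (A,B,C) = (k + 2, k + 4, 1).
Set up (k + 2)·f(k+1) − (k + 3)·f(k) − (1) = 0.
deg f ≤ 1 (via 1,1,0).
Solving with deg f ≤ 1: f(k) = k/2.
Certificate R = B(k−1)f/C = k*(k + 3)/2 gives s_k = -k/(2*k + 4).
Δs = -1/(k**2 + 5*k + 6), as required.

s_k = -k/(2*k + 4)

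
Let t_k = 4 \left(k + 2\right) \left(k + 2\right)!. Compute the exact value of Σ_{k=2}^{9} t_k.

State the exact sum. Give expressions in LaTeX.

Σ = 1916006304

Ratio r(k) = (k + 3)**2/(k + 2).
A = k + 3, B = 1, C = k + 2.
Set up (k + 3)·f(k+1) − (1)·f(k) − (k + 2) = 0.
From deg A=1, deg B=0, deg C=1: d=0.
A polynomial solution: f(k) = 1.
Get s_k = R·t_k = 4*factorial(k + 2) with R(k) = B(k−1)f(k)/C(k) = 1/(k + 2).
Check: Δs_k = 4*(k + 2)*factorial(k + 2). ✓
Evaluate s at k=10 and k=2: 1916006400 and 96; difference 1916006304.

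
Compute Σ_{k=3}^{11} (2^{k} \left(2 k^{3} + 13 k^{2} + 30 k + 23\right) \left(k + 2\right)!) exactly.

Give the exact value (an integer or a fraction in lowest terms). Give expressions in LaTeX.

The ratio is 2*(2*k**4 + 25*k**3 + 119*k**2 + 254*k + 204)/(2*k**3 + 13*k**2 + 30*k + 23).
Factor: A=2*k + 6; B=1; C=k**3 + 13*k**2/2 + 15*k + 23/2.
Solve (2*k + 6)·f(k+1) − (1)·f(k) = k**3 + 13*k**2/2 + 15*k + 23/2.
deg f ≤ 2 (via 1,0,3).
Match coefficients ⇒ f(k) = (k + 1)**2/2.
R(k) = B(k−1)·f(k)/C(k) = (k + 1)**2/(2*k**3 + 13*k**2 + 30*k + 23); s_k = R·t_k = 2**k*(k + 1)**2*factorial(k + 2).
Check: Δs_k = 2**k*(2*k**3 + 13*k**2 + 30*k + 23)*factorial(k + 2). ✓
Sum = s_(12) − s_(3); s_(12) = 60346905447628800, s_(3) = 15360 ⇒ 60346905447613440.

Σ = 60346905447613440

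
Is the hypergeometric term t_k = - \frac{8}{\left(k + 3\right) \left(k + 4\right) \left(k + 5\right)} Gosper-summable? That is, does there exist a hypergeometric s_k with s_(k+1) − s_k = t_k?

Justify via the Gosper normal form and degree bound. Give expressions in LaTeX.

Yes. s_k = \frac{k \left(- k - 7\right)}{3 \left(k + 3\right) \left(k + 4\right)}.

The ratio is (k + 3)/(k + 6).
A = k + 3, B = k + 6, C = 1.
Solve (k + 3)·f(k+1) − (k + 5)·f(k) = 1.
d = 2 from the (1,1,0) case.
Solving with deg f ≤ 2: f(k) = k*(k + 7)/24.
Then R = B(k−1)f/C = k*(k + 5)*(k + 7)/24, so s_k = R(k)·t_k = k*(-k - 7)/(3*(k + 3)*(k + 4)).
s_(k+1) − s_k = -8/(k**3 + 12*k**2 + 47*k + 60) = t_k.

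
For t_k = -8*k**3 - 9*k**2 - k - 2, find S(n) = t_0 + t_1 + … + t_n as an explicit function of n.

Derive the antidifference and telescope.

S(n) = -2*n**4 - 7*n**3 - 7*n**2 - 4*n - 2

The ratio is (8*k**3 + 33*k**2 + 43*k + 20)/(8*k**3 + 9*k**2 + k + 2).
Take A(k)=1, B(k)=1, C(k)=k**3 + 9*k**2/8 + k/8 + 1/4.
Solve (1)·f(k+1) − (1)·f(k) = k**3 + 9*k**2/8 + k/8 + 1/4.
From deg A=0, deg B=0, deg C=3: d=4.
Solve for f: f(k) = k*(2*k**3 - k**2 - 2*k + 3)/8 (degree 4 ≤ 4).
Get s_k = R·t_k = k*(-2*k**3 + k**2 + 2*k - 3) with R(k) = B(k−1)f(k)/C(k) = k*(2*k**3 - k**2 - 2*k + 3)/(8*k**3 + 9*k**2 + k + 2).
Δs = -8*k**3 - 9*k**2 - k - 2, as required.
Telescope: S(n) = s_(n+1) − s_(0) = -2*n**4 - 7*n**3 - 7*n**2 - 4*n - 2 − (0) = -2*n**4 - 7*n**3 - 7*n**2 - 4*n - 2.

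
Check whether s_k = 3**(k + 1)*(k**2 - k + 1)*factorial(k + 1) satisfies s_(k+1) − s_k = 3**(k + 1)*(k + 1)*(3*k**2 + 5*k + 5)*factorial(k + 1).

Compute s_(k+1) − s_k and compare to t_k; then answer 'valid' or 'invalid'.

Valid: the claim telescopes to t_k.

s_(k+1) = 3**(k + 2)*(k**2 + k + 1)*factorial(k + 2)
s_(k+1) − s_k = 3**(k + 1)*(k + 1)*(3*k**2 + 5*k + 5)*factorial(k + 1)
(s_(k+1) − s_k) − t_k = 0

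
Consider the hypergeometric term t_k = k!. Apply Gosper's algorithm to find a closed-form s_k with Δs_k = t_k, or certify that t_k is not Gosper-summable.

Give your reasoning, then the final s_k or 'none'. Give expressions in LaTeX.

t_(k+1)/t_k = k + 1.
Gosper form: A/B · C(k+1)/C(k) with A=k + 1, B=1, C=1.
Solve (k + 1)·f(k+1) − (1)·f(k) = 1.
From deg A=1, deg B=0, deg C=0: d=-1.
Negative degree bound (-1): no f exists, t_k not Gosper-summable.

not Gosper-summable; s_k does not exist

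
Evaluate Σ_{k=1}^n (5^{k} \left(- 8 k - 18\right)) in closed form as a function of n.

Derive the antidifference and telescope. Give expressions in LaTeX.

S(n) = - 10 \cdot 5^{n} n - 20 \cdot 5^{n} + 20

Compute t_(k+1)/t_k: get 5*(4*k + 13)/(4*k + 9).
So A=5 and B=1, with C=k + 9/4.
Set up (5)·f(k+1) − (1)·f(k) − (k + 9/4) = 0.
From deg A=0, deg B=0, deg C=1: d=1.
A polynomial solution: f(k) = (k + 1)/4.
Get s_k = R·t_k = -2*5**k*(k + 1) with R(k) = B(k−1)f(k)/C(k) = (k + 1)/(4*k + 9).
s_(k+1) − s_k = 5**k*(-8*k - 18) = t_k.
s_(n+1) = 10*5**n*(-n - 2) and s_(1) = -20, so S(n) = -10*5**n*n - 20*5**n + 20.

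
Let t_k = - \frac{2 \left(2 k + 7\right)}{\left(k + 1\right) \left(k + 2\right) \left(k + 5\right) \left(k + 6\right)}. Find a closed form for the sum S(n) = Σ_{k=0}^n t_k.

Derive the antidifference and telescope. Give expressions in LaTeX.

Step 1: r(k) = (k + 1)*(k + 5)*(2*k + 9)/((k + 3)*(k + 7)*(2*k + 7)).
A = k + 1, B = k + 7, C = k**3 + 21*k**2/2 + 73*k/2 + 42.
f must satisfy (k + 1)·f(k+1) − (k + 6)·f(k) = k**3 + 21*k**2/2 + 73*k/2 + 42.
Bound: deg f ≤ 5.
Solve for f: f(k) = k*(k + 2)*(k + 3)*(k + 4)*(k + 6)/10 (degree 5 ≤ 5).
Then R = B(k−1)f/C = k*(k + 2)*(k + 6)**2/(5*(2*k + 7)), so s_k = R(k)·t_k = 2*k*(-k - 6)/(5*(k**2 + 6*k + 5)).
Verify: 2*(-2*k - 7)/(k**4 + 14*k**3 + 65*k**2 + 112*k + 60) matches t_k.
Telescope: S(n) = s_(n+1) − s_(0) = 2*(-n**2 - 8*n - 7)/(5*(n**2 + 8*n + 12)) − (0) = 2*(-n**2 - 8*n - 7)/(5*(n**2 + 8*n + 12)).

S(n) = \frac{2 \left(- n^{2} - 8 n - 7\right)}{5 \left(n^{2} + 8 n + 12\right)}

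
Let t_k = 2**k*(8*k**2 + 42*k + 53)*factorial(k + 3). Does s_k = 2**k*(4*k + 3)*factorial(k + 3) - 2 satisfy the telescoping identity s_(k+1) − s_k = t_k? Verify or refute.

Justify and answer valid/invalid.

s_(k+1) = 2**(k + 1)*(4*k + 7)*factorial(k + 4) - 2
s_(k+1) − s_k = 2**k*(8*k**2 + 42*k + 53)*factorial(k + 3)
(s_(k+1) − s_k) − t_k = 0

Valid: the claim telescopes to t_k.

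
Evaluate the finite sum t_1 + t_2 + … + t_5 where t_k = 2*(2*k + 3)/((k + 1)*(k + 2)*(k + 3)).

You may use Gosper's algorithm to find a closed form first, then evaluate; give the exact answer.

Ratio r(k) = (k + 1)*(2*k + 5)/((k + 4)*(2*k + 3)).
Normal form (A,B,C) = (k + 1, k + 4, k + 3/2).
Solve (k + 1)·f(k+1) − (k + 3)·f(k) = k + 3/2.
d = 2 from the (1,1,1) case.
Solving with deg f ≤ 2: f(k) = k*(5*k + 7)/8.
Then R = B(k−1)f/C = k*(k + 3)*(5*k + 7)/(4*(2*k + 3)), so s_k = R(k)·t_k = k*(5*k + 7)/(2*(k + 1)*(k + 2)).
Check: Δs_k = 2*(2*k + 3)/(k**3 + 6*k**2 + 11*k + 6). ✓
Sum = s_(6) − s_(1); s_(6) = 111/56, s_(1) = 1 ⇒ 55/56.

Σ = 55/56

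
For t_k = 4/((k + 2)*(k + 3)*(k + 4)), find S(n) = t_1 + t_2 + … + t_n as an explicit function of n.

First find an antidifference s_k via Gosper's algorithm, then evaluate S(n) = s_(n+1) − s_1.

The ratio is (k + 2)/(k + 5).
Gosper form: A/B · C(k+1)/C(k) with A=k + 2, B=k + 5, C=1.
Set up (k + 2)·f(k+1) − (k + 4)·f(k) − (1) = 0.
Degrees (1,1,0) ⇒ d ≤ 2.
Solving with deg f ≤ 2: f(k) = k*(k + 5)/12.
Then R = B(k−1)f/C = k*(k + 4)*(k + 5)/12, so s_k = R(k)·t_k = k*(k + 5)/(3*(k + 2)*(k + 3)).
Verify: 4/(k**3 + 9*k**2 + 26*k + 24) matches t_k.
s_(n+1) = (n**2 + 7*n + 6)/(3*(n**2 + 7*n + 12)) and s_(1) = 1/6, so S(n) = n*(n + 7)/(6*(n**2 + 7*n + 12)).

S(n) = n*(n + 7)/(6*(n**2 + 7*n + 12))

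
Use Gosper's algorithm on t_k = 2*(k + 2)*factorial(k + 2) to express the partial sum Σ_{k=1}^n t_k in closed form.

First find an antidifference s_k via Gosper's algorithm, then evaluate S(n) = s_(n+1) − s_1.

S(n) = 2*factorial(n + 3) - 12

The ratio is (k + 3)**2/(k + 2).
A = k + 3, B = 1, C = k + 2.
Set up (k + 3)·f(k+1) − (1)·f(k) − (k + 2) = 0.
From deg A=1, deg B=0, deg C=1: d=0.
Match coefficients ⇒ f(k) = 1.
Then R = B(k−1)f/C = 1/(k + 2), so s_k = R(k)·t_k = 2*factorial(k + 2).
Verify: 2*(k + 2)*factorial(k + 2) matches t_k.
Σ_(k=1)^n t_k = s_(n+1) − s_(1) = (2*factorial(n + 3)) − (12), i.e. 2*factorial(n + 3) - 12.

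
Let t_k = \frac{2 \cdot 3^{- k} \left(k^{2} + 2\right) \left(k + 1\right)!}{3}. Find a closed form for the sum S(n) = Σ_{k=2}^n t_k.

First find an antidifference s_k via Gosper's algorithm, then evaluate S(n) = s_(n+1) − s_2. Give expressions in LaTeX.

S(n) = 2 \cdot 3^{- n - 1} \left(- 4 \cdot 3^{n} + n^{3} n! + 4 n^{2} n! + 5 n n! + 2 n!\right)

Step 1: r(k) = (k + 2)*((k + 1)**2 + 2)/(3*(k**2 + 2)).
A = k/3 + 2/3, B = 1, C = k**2 + 2.
Solve (k/3 + 2/3)·f(k+1) − (1)·f(k) = k**2 + 2.
d = 1 from the (1,0,2) case.
Solve for f: f(k) = 3*k (degree 1 ≤ 1).
Then R = B(k−1)f/C = 3*k/(k**2 + 2), so s_k = R(k)·t_k = 2*k*factorial(k + 1)/3**k.
Verify: 2*(k**2 + 2)*factorial(k + 1)/(3*3**k) matches t_k.
Σ_(k=2)^n t_k = s_(n+1) − s_(2) = (2*3**(-n - 1)*(n + 1)*factorial(n + 2)) − (8/3), i.e. 2*3**(-n - 1)*(-4*3**n + n**3*factorial(n) + 4*n**2*factorial(n) + 5*n*factorial(n) + 2*factorial(n)).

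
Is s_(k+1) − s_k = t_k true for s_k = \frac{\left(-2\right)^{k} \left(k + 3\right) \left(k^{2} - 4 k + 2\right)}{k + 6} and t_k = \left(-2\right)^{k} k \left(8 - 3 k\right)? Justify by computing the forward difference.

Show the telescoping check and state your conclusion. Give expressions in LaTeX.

Invalid: residual \frac{\left(-2\right)^{k} \left(9 k^{3} + 33 k^{2} - 156 k + 6\right)}{k^{2} + 13 k + 42} ≠ 0.

s_(k+1) = 2*(-2)**k*(k + 4)*(4*k - (k + 1)**2 + 2)/(k + 7)
s_(k+1) − s_k = (-2)**k*(-3*k**4 - 22*k**3 + 11*k**2 + 180*k + 6)/(k**2 + 13*k + 42)
(s_(k+1) − s_k) − t_k = (-2)**k*(9*k**3 + 33*k**2 - 156*k + 6)/(k**2 + 13*k + 42)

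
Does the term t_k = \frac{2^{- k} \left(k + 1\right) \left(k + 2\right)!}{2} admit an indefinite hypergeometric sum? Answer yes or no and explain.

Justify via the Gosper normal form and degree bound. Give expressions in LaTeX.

The ratio is (k + 2)*(k + 3)/(2*(k + 1)).
Normal form (A,B,C) = (k/2 + 3/2, 1, k + 1).
Solve (k/2 + 3/2)·f(k+1) − (1)·f(k) = k + 1.
Degrees (1,0,1) ⇒ d ≤ 0.
A polynomial solution: f(k) = 2.
Get s_k = R·t_k = factorial(k + 2)/2**k with R(k) = B(k−1)f(k)/C(k) = 2/(k + 1).
Verify: (k + 1)*factorial(k + 2)/(2*2**k) matches t_k.

Yes. s_k = 2^{- k} \left(k + 2\right)!.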